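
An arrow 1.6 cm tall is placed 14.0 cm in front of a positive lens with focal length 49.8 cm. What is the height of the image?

2.23 cm

1/d_i = 1/f − 1/d_o = 1/(49.80) − 1/(14.0) = -0.05135, so d_i = -19.47 cm.
m = −d_i/d_o = +1.391.
|h_i| = |m|·h_o = 1.391 × 1.6 = 2.23 cm. The image is virtual, upright and enlarged, on the same side as the object.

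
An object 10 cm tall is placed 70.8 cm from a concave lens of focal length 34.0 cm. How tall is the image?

For a concave lens, f = -34.0 cm.
1/d_i = 1/f − 1/d_o = 1/(-34.00) − 1/(70.8) = -0.04354, so d_i = -22.97 cm.
m = −d_i/d_o = +0.3244.
|h_i| = |m|·h_o = 0.3244 × 10 = 3.24 cm. The image is virtual, upright and reduced, on the same side as the object.

3.24 cm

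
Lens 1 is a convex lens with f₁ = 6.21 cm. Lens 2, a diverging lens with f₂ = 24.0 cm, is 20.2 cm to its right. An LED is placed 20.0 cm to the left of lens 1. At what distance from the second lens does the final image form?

7.63 cm

Lens 1: 1/d_i1 = 1/f₁ − 1/d_o1 = 1/(6.21) − 1/(20.0) = 0.1110, so d_i1 = 9.007 cm.
The intermediate image is 9.007 cm to the right of lens 1, which is 20.2 − (9.007) = 11.19 cm to the left of lens 2, so d_o2 = +11.19 cm.
Lens 2 is diverging, so f₂ = −24.0 cm.
Lens 2: 1/d_i2 = 1/f₂ − 1/d_o2 = 1/(-24.0) − 1/(11.19) = -0.1310, so d_i2 = -7.63 cm.
The final image is virtual, 7.63 cm to the left of lens 2 (overall magnification ≈ -0.31).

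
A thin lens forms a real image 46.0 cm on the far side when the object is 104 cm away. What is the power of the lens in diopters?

P = +3.14 D

d_i = +46.0 cm.
1/f = 1/d_o + 1/d_i = 1/(104) + 1/(46.0) = 0.03135 cm⁻¹.
f = 31.89 cm = 0.3189 m, so P = 1/f = +3.14 D.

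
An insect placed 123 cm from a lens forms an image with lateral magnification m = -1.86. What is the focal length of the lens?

f = 80.0 cm (converging)

m = −d_i/d_o ⇒ d_i = −m·d_o = −(-1.86)·(123) = 228.8 cm.
1/f = 1/d_o + 1/d_i = 1/(123) + 1/(228.8) = 0.01250, so f = 80.0 cm.
Since f is positive, the lens is converging.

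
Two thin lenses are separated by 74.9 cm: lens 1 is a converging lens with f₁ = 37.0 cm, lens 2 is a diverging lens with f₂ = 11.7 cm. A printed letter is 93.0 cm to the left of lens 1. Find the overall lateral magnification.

Lens 1: 1/d_i1 = 1/(37.0) − 1/(93.0) = 0.01627, so d_i1 = 61.45 cm; m₁ = −d_i1/d_o1 = -0.6608.
d_o2 = 74.9 − (61.45) = 13.45 cm.
f₂ = −11.7 cm (diverging).
Lens 2: 1/d_i2 = 1/(-11.7) − 1/(13.45) = -0.1598, so d_i2 = -6.257 cm; m₂ = −d_i2/d_o2 = +0.4652.
m = m₁·m₂ = (-0.6608)(+0.4652) = -0.307.

m = -0.307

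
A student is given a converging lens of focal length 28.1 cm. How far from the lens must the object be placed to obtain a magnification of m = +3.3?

m = −d_i/d_o ⇒ d_i = −m·d_o.
1/f = 1/d_o + 1/d_i = 1/d_o − 1/(m·d_o) = (1 − 1/m)/d_o, so d_o = f(1 − 1/m) = (28.10)(1 − 1/(+3.3)) = 19.6 cm.

19.6 cm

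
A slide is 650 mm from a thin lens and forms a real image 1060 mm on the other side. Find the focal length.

f = 403 mm (converging)

Real image ⇒ d_i = +1060 mm.
1/f = 1/d_o + 1/d_i = 1/(650) + 1/(1060) = 0.002482, so f = 403 mm.
Since f is positive, the thin lens is converging.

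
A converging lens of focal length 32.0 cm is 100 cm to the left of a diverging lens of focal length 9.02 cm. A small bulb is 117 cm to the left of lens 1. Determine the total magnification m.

m = -0.0523

Lens 1: 1/d_i1 = 1/(32.0) − 1/(117) = 0.02270, so d_i1 = 44.05 cm; m₁ = −d_i1/d_o1 = -0.3765.
d_o2 = 100 − (44.05) = 55.95 cm.
f₂ = −9.02 cm (diverging).
Lens 2: 1/d_i2 = 1/(-9.02) − 1/(55.95) = -0.1287, so d_i2 = -7.768 cm; m₂ = −d_i2/d_o2 = +0.1388.
m = m₁·m₂ = (-0.3765)(+0.1388) = -0.0523.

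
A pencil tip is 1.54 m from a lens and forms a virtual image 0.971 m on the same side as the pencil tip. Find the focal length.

f = -2.63 m (diverging)

Virtual image ⇒ d_i = −0.971 m.
1/f = 1/d_o + 1/d_i = 1/(1.54) + 1/(-0.971) = -0.3805, so f = -2.63 m.
Since f is negative, the lens is diverging.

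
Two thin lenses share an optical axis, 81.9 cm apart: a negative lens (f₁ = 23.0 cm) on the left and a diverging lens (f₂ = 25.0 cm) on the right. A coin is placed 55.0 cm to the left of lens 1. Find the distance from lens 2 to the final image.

19.9 cm

Lens 1 is diverging, so f₁ = −23.0 cm.
Lens 1: 1/d_i1 = 1/f₁ − 1/d_o1 = 1/(-23.0) − 1/(55.0) = -0.06166, so d_i1 = -16.22 cm.
The intermediate image is 16.22 cm to the left of lens 1 (virtual), which is 81.9 − (-16.22) = 98.12 cm to the left of lens 2, so d_o2 = +98.12 cm.
Lens 2 is diverging, so f₂ = −25.0 cm.
Lens 2: 1/d_i2 = 1/f₂ − 1/d_o2 = 1/(-25.0) − 1/(98.12) = -0.05019, so d_i2 = -19.9 cm.
The final image is virtual, 19.9 cm to the left of lens 2 (overall magnification ≈ 0.060).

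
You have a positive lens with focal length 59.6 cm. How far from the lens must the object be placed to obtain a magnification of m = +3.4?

42.1 cm

m = −d_i/d_o ⇒ d_i = −m·d_o.
1/f = 1/d_o + 1/d_i = 1/d_o − 1/(m·d_o) = (1 − 1/m)/d_o, so d_o = f(1 − 1/m) = (59.60)(1 − 1/(+3.4)) = 42.1 cm.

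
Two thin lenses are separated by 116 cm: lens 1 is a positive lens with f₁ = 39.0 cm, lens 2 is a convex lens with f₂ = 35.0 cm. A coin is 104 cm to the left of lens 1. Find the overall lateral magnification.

Lens 1: 1/d_i1 = 1/(39.0) − 1/(104) = 0.01603, so d_i1 = 62.40 cm; m₁ = −d_i1/d_o1 = -0.6000.
d_o2 = 116 − (62.40) = 53.60 cm.
Lens 2: 1/d_i2 = 1/(35.0) − 1/(53.60) = 0.009915, so d_i2 = 100.9 cm; m₂ = −d_i2/d_o2 = -1.882.
m = m₁·m₂ = (-0.6000)(-1.882) = +1.13.

m = +1.13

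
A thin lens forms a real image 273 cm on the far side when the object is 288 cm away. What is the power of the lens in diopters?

P = +0.714 D

d_i = +273 cm.
1/f = 1/d_o + 1/d_i = 1/(288) + 1/(273) = 0.007135 cm⁻¹.
f = 140.1 cm = 1.401 m, so P = 1/f = +0.714 D.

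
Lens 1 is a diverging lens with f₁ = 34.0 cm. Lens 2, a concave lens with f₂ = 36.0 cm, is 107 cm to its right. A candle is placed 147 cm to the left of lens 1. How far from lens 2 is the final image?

28.4 cm

Lens 1 is diverging, so f₁ = −34.0 cm.
Lens 1: 1/d_i1 = 1/f₁ − 1/d_o1 = 1/(-34.0) − 1/(147) = -0.03621, so d_i1 = -27.61 cm.
The intermediate image is 27.61 cm to the left of lens 1 (virtual), which is 107 − (-27.61) = 134.6 cm to the left of lens 2, so d_o2 = +134.6 cm.
Lens 2 is diverging, so f₂ = −36.0 cm.
Lens 2: 1/d_i2 = 1/f₂ − 1/d_o2 = 1/(-36.0) − 1/(134.6) = -0.03521, so d_i2 = -28.4 cm.
The final image is virtual, 28.4 cm to the left of lens 2 (overall magnification ≈ 0.040).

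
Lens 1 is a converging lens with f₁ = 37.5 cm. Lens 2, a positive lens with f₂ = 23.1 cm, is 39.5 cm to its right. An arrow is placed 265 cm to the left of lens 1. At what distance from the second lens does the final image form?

Lens 1: 1/d_i1 = 1/f₁ − 1/d_o1 = 1/(37.5) − 1/(265) = 0.02289, so d_i1 = 43.68 cm.
The intermediate image is 43.68 cm to the right of lens 1, which lies 4.180 cm to the right of lens 2 — a virtual object — so d_o2 = −4.180 cm.
Lens 2: 1/d_i2 = 1/f₂ − 1/d_o2 = 1/(23.1) − 1/(-4.180) = 0.2825, so d_i2 = 3.54 cm.
The final image is real, 3.54 cm to the right of lens 2 (overall magnification ≈ -0.14).

3.54 cm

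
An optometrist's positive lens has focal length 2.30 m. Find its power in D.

P = 1/f = 1/(2.30 m) = +0.435 D.

P = +0.435 D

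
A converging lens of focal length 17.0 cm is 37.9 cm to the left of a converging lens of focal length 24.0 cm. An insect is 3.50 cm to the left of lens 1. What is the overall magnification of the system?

m = -1.65

Lens 1: 1/d_i1 = 1/(17.0) − 1/(3.50) = -0.2269, so d_i1 = -4.407 cm; m₁ = −d_i1/d_o1 = +1.259.
d_o2 = 37.9 − (-4.407) = 42.31 cm.
Lens 2: 1/d_i2 = 1/(24.0) − 1/(42.31) = 0.01803, so d_i2 = 55.46 cm; m₂ = −d_i2/d_o2 = -1.311.
m = m₁·m₂ = (+1.259)(-1.311) = -1.65.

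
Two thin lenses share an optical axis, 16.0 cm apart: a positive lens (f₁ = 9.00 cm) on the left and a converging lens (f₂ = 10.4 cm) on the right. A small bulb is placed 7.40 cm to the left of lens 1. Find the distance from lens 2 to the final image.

12.7 cm

Lens 1: 1/d_i1 = 1/f₁ − 1/d_o1 = 1/(9.00) − 1/(7.40) = -0.02402, so d_i1 = -41.63 cm.
The intermediate image is 41.63 cm to the left of lens 1 (virtual), which is 16.0 − (-41.63) = 57.63 cm to the left of lens 2, so d_o2 = +57.63 cm.
Lens 2: 1/d_i2 = 1/f₂ − 1/d_o2 = 1/(10.4) − 1/(57.63) = 0.07880, so d_i2 = 12.7 cm.
The final image is real, 12.7 cm to the right of lens 2 (overall magnification ≈ -1.2).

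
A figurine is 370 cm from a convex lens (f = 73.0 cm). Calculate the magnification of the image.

1/d_i = 1/f − 1/d_o = 1/(73.00) − 1/(370) = 0.01100, so d_i = 90.94 cm.
m = −d_i/d_o = −(90.94)/(370) = -0.246.
The image is real, inverted and reduced, on the far side of the lens.

m = -0.246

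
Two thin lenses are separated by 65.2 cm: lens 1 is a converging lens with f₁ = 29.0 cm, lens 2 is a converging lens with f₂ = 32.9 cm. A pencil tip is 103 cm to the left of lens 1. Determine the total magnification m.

m = -1.60

Lens 1: 1/d_i1 = 1/(29.0) − 1/(103) = 0.02477, so d_i1 = 40.36 cm; m₁ = −d_i1/d_o1 = -0.3918.
d_o2 = 65.2 − (40.36) = 24.84 cm.
Lens 2: 1/d_i2 = 1/(32.9) − 1/(24.84) = -0.009863, so d_i2 = -101.4 cm; m₂ = −d_i2/d_o2 = +4.082.
m = m₁·m₂ = (-0.3918)(+4.082) = -1.60.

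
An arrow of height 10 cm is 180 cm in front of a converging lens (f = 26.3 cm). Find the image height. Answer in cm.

1.71 cm

1/d_i = 1/f − 1/d_o = 1/(26.30) − 1/(180) = 0.03247, so d_i = 30.80 cm.
m = −d_i/d_o = -0.1711.
|h_i| = |m|·h_o = 0.1711 × 10 = 1.71 cm. The image is real, inverted and reduced, on the far side of the lens.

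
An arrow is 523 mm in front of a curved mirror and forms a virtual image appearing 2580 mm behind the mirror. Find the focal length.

f = 656 mm (concave)

Virtual image ⇒ d_i = −2580 mm.
1/f = 1/d_o + 1/d_i = 1/(523) + 1/(-2580) = 0.001524, so f = 656 mm.
Since f is positive, the curved mirror is concave.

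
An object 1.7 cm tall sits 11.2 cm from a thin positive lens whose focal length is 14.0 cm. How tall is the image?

1/d_i = 1/f − 1/d_o = 1/(14.00) − 1/(11.2) = -0.01786, so d_i = -56.00 cm.
m = −d_i/d_o = +5.000.
|h_i| = |m|·h_o = 5.000 × 1.7 = 8.50 cm. The image is virtual, upright and enlarged, on the same side as the object.

8.50 cm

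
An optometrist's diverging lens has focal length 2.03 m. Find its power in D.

For a diverging lens, f = −2.03 m.
P = 1/f = 1/(-2.03 m) = -0.493 D.

P = -0.493 D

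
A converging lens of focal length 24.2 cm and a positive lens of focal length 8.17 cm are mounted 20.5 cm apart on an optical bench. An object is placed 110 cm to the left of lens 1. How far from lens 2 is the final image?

Lens 1: 1/d_i1 = 1/f₁ − 1/d_o1 = 1/(24.2) − 1/(110) = 0.03223, so d_i1 = 31.03 cm.
The intermediate image is 31.03 cm to the right of lens 1, which lies 10.53 cm to the right of lens 2 — a virtual object — so d_o2 = −10.53 cm.
Lens 2: 1/d_i2 = 1/f₂ − 1/d_o2 = 1/(8.17) − 1/(-10.53) = 0.2174, so d_i2 = 4.60 cm.
The final image is real, 4.60 cm to the right of lens 2 (overall magnification ≈ -0.12).

4.60 cm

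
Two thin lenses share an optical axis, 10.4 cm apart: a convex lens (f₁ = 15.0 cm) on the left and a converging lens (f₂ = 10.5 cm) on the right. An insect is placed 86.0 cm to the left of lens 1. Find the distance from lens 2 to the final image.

Lens 1: 1/d_i1 = 1/f₁ − 1/d_o1 = 1/(15.0) − 1/(86.0) = 0.05504, so d_i1 = 18.17 cm.
The intermediate image is 18.17 cm to the right of lens 1, which lies 7.770 cm to the right of lens 2 — a virtual object — so d_o2 = −7.770 cm.
Lens 2: 1/d_i2 = 1/f₂ − 1/d_o2 = 1/(10.5) − 1/(-7.770) = 0.2239, so d_i2 = 4.47 cm.
The final image is real, 4.47 cm to the right of lens 2 (overall magnification ≈ -0.12).

4.47 cm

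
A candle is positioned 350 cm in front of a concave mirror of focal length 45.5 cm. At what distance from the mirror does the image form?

52.3 cm

Mirror equation: 1/v = 1/f − 1/u = 1/(45.50) − 1/(350) = 0.02198 − 0.002857 = 0.01912, so v = 52.3 cm.
The image is real, inverted and reduced, in front of the mirror.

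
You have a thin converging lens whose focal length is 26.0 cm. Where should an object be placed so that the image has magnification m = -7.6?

m = −d_i/d_o ⇒ d_i = −m·d_o.
1/f = 1/d_o + 1/d_i = 1/d_o − 1/(m·d_o) = (1 − 1/m)/d_o, so d_o = f(1 − 1/m) = (26.00)(1 − 1/(-7.6)) = 29.4 cm.

29.4 cm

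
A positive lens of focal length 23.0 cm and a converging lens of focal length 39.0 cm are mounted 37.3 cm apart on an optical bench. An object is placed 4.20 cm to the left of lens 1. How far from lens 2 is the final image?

481 cm

Lens 1: 1/d_i1 = 1/f₁ − 1/d_o1 = 1/(23.0) − 1/(4.20) = -0.1946, so d_i1 = -5.138 cm.
The intermediate image is 5.138 cm to the left of lens 1 (virtual), which is 37.3 − (-5.138) = 42.44 cm to the left of lens 2, so d_o2 = +42.44 cm.
Lens 2: 1/d_i2 = 1/f₂ − 1/d_o2 = 1/(39.0) − 1/(42.44) = 0.002078, so d_i2 = 481 cm.
The final image is real, 481 cm to the right of lens 2 (overall magnification ≈ -14).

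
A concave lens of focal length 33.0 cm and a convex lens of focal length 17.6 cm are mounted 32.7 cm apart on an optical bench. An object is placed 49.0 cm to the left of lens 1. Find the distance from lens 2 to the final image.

Lens 1 is diverging, so f₁ = −33.0 cm.
Lens 1: 1/d_i1 = 1/f₁ − 1/d_o1 = 1/(-33.0) − 1/(49.0) = -0.05071, so d_i1 = -19.72 cm.
The intermediate image is 19.72 cm to the left of lens 1 (virtual), which is 32.7 − (-19.72) = 52.42 cm to the left of lens 2, so d_o2 = +52.42 cm.
Lens 2: 1/d_i2 = 1/f₂ − 1/d_o2 = 1/(17.6) − 1/(52.42) = 0.03774, so d_i2 = 26.5 cm.
The final image is real, 26.5 cm to the right of lens 2 (overall magnification ≈ -0.20).

26.5 cm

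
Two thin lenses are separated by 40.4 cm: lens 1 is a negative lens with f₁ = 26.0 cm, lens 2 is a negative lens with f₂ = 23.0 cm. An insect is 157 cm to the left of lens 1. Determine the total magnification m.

f₁ = −26.0 cm (diverging).
Lens 1: 1/d_i1 = 1/(-26.0) − 1/(157) = -0.04483, so d_i1 = -22.31 cm; m₁ = −d_i1/d_o1 = +0.1421.
d_o2 = 40.4 − (-22.31) = 62.71 cm.
f₂ = −23.0 cm (diverging).
Lens 2: 1/d_i2 = 1/(-23.0) − 1/(62.71) = -0.05942, so d_i2 = -16.83 cm; m₂ = −d_i2/d_o2 = +0.2683.
m = m₁·m₂ = (+0.1421)(+0.2683) = +0.0381.

m = +0.0381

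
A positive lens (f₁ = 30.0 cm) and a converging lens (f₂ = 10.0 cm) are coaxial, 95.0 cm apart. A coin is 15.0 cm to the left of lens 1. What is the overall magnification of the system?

Lens 1: 1/d_i1 = 1/(30.0) − 1/(15.0) = -0.03333, so d_i1 = -30.00 cm; m₁ = −d_i1/d_o1 = +2.000.
d_o2 = 95.0 − (-30.00) = 125.0 cm.
Lens 2: 1/d_i2 = 1/(10.0) − 1/(125.0) = 0.09200, so d_i2 = 10.87 cm; m₂ = −d_i2/d_o2 = -0.08696.
m = m₁·m₂ = (+2.000)(-0.08696) = -0.174.

m = -0.174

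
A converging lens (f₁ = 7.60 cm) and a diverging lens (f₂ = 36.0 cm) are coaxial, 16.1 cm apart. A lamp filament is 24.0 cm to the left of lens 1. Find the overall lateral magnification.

Lens 1: 1/d_i1 = 1/(7.60) − 1/(24.0) = 0.08991, so d_i1 = 11.12 cm; m₁ = −d_i1/d_o1 = -0.4633.
d_o2 = 16.1 − (11.12) = 4.980 cm.
f₂ = −36.0 cm (diverging).
Lens 2: 1/d_i2 = 1/(-36.0) − 1/(4.980) = -0.2286, so d_i2 = -4.375 cm; m₂ = −d_i2/d_o2 = +0.8785.
m = m₁·m₂ = (-0.4633)(+0.8785) = -0.407.

m = -0.407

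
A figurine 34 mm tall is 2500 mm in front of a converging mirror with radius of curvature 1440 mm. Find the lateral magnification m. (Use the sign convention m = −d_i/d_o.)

f = R/2 = 1440/2 = 720.0 mm.
1/d_i = 1/f − 1/d_o = 1/(720.0) − 1/(2500) = 0.0009889, so d_i = 1011 mm.
m = −d_i/d_o = −(1011)/(2500) = -0.404.
The image is real, inverted and reduced, in front of the mirror.

m = -0.404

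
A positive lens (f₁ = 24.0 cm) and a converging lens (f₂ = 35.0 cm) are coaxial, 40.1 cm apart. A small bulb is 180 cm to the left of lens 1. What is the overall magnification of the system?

m = -0.238

Lens 1: 1/d_i1 = 1/(24.0) − 1/(180) = 0.03611, so d_i1 = 27.69 cm; m₁ = −d_i1/d_o1 = -0.1538.
d_o2 = 40.1 − (27.69) = 12.41 cm.
Lens 2: 1/d_i2 = 1/(35.0) − 1/(12.41) = -0.05201, so d_i2 = -19.23 cm; m₂ = −d_i2/d_o2 = +1.549.
m = m₁·m₂ = (-0.1538)(+1.549) = -0.238.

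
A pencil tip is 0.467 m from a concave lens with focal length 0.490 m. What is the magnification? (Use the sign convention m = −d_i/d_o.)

m = +0.512

For a concave lens, f = -0.490 m.
1/d_i = 1/f − 1/d_o = 1/(-0.4900) − 1/(0.467) = -4.182, so d_i = -0.2391 m.
m = −d_i/d_o = −(-0.2391)/(0.467) = +0.512.
The image is virtual, upright and reduced, on the same side as the object.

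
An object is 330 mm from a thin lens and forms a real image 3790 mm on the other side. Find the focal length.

f = 304 mm (converging)

Real image ⇒ d_i = +3790 mm.
1/f = 1/d_o + 1/d_i = 1/(330) + 1/(3790) = 0.003294, so f = 304 mm.
Since f is positive, the thin lens is converging.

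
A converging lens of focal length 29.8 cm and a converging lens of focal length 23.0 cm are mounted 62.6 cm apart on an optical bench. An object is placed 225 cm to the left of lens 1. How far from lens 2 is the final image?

124 cm

Lens 1: 1/d_i1 = 1/f₁ − 1/d_o1 = 1/(29.8) − 1/(225) = 0.02911, so d_i1 = 34.35 cm.
The intermediate image is 34.35 cm to the right of lens 1, which is 62.6 − (34.35) = 28.25 cm to the left of lens 2, so d_o2 = +28.25 cm.
Lens 2: 1/d_i2 = 1/f₂ − 1/d_o2 = 1/(23.0) − 1/(28.25) = 0.008080, so d_i2 = 124 cm.
The final image is real, 124 cm to the right of lens 2 (overall magnification ≈ 0.67).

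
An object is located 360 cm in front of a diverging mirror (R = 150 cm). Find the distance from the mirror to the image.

f = R/2 = 150/2 = 75.00 cm; for a diverging mirror, f = -75.00 cm.
Mirror equation: 1/s_i = 1/f − 1/s_o = 1/(-75.00) − 1/(360) = -0.01333 − 0.002778 = -0.01611, so s_i = -62.1 cm.
The image is virtual, upright and reduced, behind the mirror.

62.1 cm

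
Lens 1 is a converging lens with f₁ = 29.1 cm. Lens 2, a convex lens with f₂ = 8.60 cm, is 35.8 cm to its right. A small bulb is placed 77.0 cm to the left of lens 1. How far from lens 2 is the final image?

4.82 cm

Lens 1: 1/d_i1 = 1/f₁ − 1/d_o1 = 1/(29.1) − 1/(77.0) = 0.02138, so d_i1 = 46.78 cm.
The intermediate image is 46.78 cm to the right of lens 1, which lies 10.98 cm to the right of lens 2 — a virtual object — so d_o2 = −10.98 cm.
Lens 2: 1/d_i2 = 1/f₂ − 1/d_o2 = 1/(8.60) − 1/(-10.98) = 0.2074, so d_i2 = 4.82 cm.
The final image is real, 4.82 cm to the right of lens 2 (overall magnification ≈ -0.27).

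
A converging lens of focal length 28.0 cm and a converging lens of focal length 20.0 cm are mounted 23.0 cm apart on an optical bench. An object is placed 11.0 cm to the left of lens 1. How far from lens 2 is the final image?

Lens 1: 1/d_i1 = 1/f₁ − 1/d_o1 = 1/(28.0) − 1/(11.0) = -0.05519, so d_i1 = -18.12 cm.
The intermediate image is 18.12 cm to the left of lens 1 (virtual), which is 23.0 − (-18.12) = 41.12 cm to the left of lens 2, so d_o2 = +41.12 cm.
Lens 2: 1/d_i2 = 1/f₂ − 1/d_o2 = 1/(20.0) − 1/(41.12) = 0.02568, so d_i2 = 38.9 cm.
The final image is real, 38.9 cm to the right of lens 2 (overall magnification ≈ -1.6).

38.9 cm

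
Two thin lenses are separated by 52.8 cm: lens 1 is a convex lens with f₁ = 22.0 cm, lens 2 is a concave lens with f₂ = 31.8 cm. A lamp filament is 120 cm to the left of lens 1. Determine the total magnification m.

m = -0.124

Lens 1: 1/d_i1 = 1/(22.0) − 1/(120) = 0.03712, so d_i1 = 26.94 cm; m₁ = −d_i1/d_o1 = -0.2245.
d_o2 = 52.8 − (26.94) = 25.86 cm.
f₂ = −31.8 cm (diverging).
Lens 2: 1/d_i2 = 1/(-31.8) − 1/(25.86) = -0.07012, so d_i2 = -14.26 cm; m₂ = −d_i2/d_o2 = +0.5515.
m = m₁·m₂ = (-0.2245)(+0.5515) = -0.124.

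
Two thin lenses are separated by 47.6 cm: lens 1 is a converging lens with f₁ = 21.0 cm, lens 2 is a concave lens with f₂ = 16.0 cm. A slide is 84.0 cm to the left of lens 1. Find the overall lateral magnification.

Lens 1: 1/d_i1 = 1/(21.0) − 1/(84.0) = 0.03571, so d_i1 = 28.00 cm; m₁ = −d_i1/d_o1 = -0.3333.
d_o2 = 47.6 − (28.00) = 19.60 cm.
f₂ = −16.0 cm (diverging).
Lens 2: 1/d_i2 = 1/(-16.0) − 1/(19.60) = -0.1135, so d_i2 = -8.809 cm; m₂ = −d_i2/d_o2 = +0.4494.
m = m₁·m₂ = (-0.3333)(+0.4494) = -0.150.

m = -0.150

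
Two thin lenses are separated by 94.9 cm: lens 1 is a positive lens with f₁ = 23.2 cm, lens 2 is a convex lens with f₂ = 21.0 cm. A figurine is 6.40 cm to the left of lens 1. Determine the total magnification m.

m = -0.351

Lens 1: 1/d_i1 = 1/(23.2) − 1/(6.40) = -0.1131, so d_i1 = -8.838 cm; m₁ = −d_i1/d_o1 = +1.381.
d_o2 = 94.9 − (-8.838) = 103.7 cm.
Lens 2: 1/d_i2 = 1/(21.0) − 1/(103.7) = 0.03798, so d_i2 = 26.33 cm; m₂ = −d_i2/d_o2 = -0.2539.
m = m₁·m₂ = (+1.381)(-0.2539) = -0.351.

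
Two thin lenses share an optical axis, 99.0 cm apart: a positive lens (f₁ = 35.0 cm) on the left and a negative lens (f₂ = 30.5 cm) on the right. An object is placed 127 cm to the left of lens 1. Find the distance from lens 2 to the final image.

19.0 cm

Lens 1: 1/d_i1 = 1/f₁ − 1/d_o1 = 1/(35.0) − 1/(127) = 0.02070, so d_i1 = 48.32 cm.
The intermediate image is 48.32 cm to the right of lens 1, which is 99.0 − (48.32) = 50.68 cm to the left of lens 2, so d_o2 = +50.68 cm.
Lens 2 is diverging, so f₂ = −30.5 cm.
Lens 2: 1/d_i2 = 1/f₂ − 1/d_o2 = 1/(-30.5) − 1/(50.68) = -0.05252, so d_i2 = -19.0 cm.
The final image is virtual, 19.0 cm to the left of lens 2 (overall magnification ≈ -0.14).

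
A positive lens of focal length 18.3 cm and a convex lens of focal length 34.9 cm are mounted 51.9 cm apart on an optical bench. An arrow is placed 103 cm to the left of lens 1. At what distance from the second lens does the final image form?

Lens 1: 1/d_i1 = 1/f₁ − 1/d_o1 = 1/(18.3) − 1/(103) = 0.04494, so d_i1 = 22.25 cm.
The intermediate image is 22.25 cm to the right of lens 1, which is 51.9 − (22.25) = 29.65 cm to the left of lens 2, so d_o2 = +29.65 cm.
Lens 2: 1/d_i2 = 1/f₂ − 1/d_o2 = 1/(34.9) − 1/(29.65) = -0.005074, so d_i2 = -197 cm.
The final image is virtual, 197 cm to the left of lens 2 (overall magnification ≈ -1.4).

197 cm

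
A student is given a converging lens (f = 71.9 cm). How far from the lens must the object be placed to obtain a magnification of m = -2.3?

m = −d_i/d_o ⇒ d_i = −m·d_o.
1/f = 1/d_o + 1/d_i = 1/d_o − 1/(m·d_o) = (1 − 1/m)/d_o, so d_o = f(1 − 1/m) = (71.90)(1 − 1/(-2.3)) = 103 cm.

103 cm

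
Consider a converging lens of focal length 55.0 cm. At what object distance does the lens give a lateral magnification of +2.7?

34.6 cm

m = −d_i/d_o ⇒ d_i = −m·d_o.
1/f = 1/d_o + 1/d_i = 1/d_o − 1/(m·d_o) = (1 − 1/m)/d_o, so d_o = f(1 − 1/m) = (55.00)(1 − 1/(+2.7)) = 34.6 cm.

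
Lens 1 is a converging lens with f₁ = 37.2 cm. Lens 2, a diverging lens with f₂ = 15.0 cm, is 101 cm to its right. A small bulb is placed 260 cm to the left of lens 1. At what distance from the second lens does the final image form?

Lens 1: 1/d_i1 = 1/f₁ − 1/d_o1 = 1/(37.2) − 1/(260) = 0.02304, so d_i1 = 43.41 cm.
The intermediate image is 43.41 cm to the right of lens 1, which is 101 − (43.41) = 57.59 cm to the left of lens 2, so d_o2 = +57.59 cm.
Lens 2 is diverging, so f₂ = −15.0 cm.
Lens 2: 1/d_i2 = 1/f₂ − 1/d_o2 = 1/(-15.0) − 1/(57.59) = -0.08403, so d_i2 = -11.9 cm.
The final image is virtual, 11.9 cm to the left of lens 2 (overall magnification ≈ -0.035).

11.9 cm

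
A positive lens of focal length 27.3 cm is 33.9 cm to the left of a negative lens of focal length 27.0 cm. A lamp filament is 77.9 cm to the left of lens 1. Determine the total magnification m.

m = -0.772

Lens 1: 1/d_i1 = 1/(27.3) − 1/(77.9) = 0.02379, so d_i1 = 42.03 cm; m₁ = −d_i1/d_o1 = -0.5395.
d_o2 = 33.9 − (42.03) = -8.130 cm (virtual object).
f₂ = −27.0 cm (diverging).
Lens 2: 1/d_i2 = 1/(-27.0) − 1/(-8.130) = 0.08596, so d_i2 = 11.63 cm; m₂ = −d_i2/d_o2 = +1.431.
m = m₁·m₂ = (-0.5395)(+1.431) = -0.772.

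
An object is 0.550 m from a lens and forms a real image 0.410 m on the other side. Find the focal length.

Real image ⇒ d_i = +0.410 m.
1/f = 1/d_o + 1/d_i = 1/(0.550) + 1/(0.410) = 4.257, so f = 0.235 m.
Since f is positive, the lens is converging.

f = 0.235 m (converging)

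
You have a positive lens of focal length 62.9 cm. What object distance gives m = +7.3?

m = −d_i/d_o ⇒ d_i = −m·d_o.
1/f = 1/d_o + 1/d_i = 1/d_o − 1/(m·d_o) = (1 − 1/m)/d_o, so d_o = f(1 − 1/m) = (62.90)(1 − 1/(+7.3)) = 54.3 cm.

54.3 cm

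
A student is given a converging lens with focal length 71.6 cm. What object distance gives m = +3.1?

48.5 cm

m = −d_i/d_o ⇒ d_i = −m·d_o.
1/f = 1/d_o + 1/d_i = 1/d_o − 1/(m·d_o) = (1 − 1/m)/d_o, so d_o = f(1 − 1/m) = (71.60)(1 − 1/(+3.1)) = 48.5 cm.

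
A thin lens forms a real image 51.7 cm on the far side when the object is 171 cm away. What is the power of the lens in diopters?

P = +2.52 D

d_i = +51.7 cm.
1/f = 1/d_o + 1/d_i = 1/(171) + 1/(51.7) = 0.02519 cm⁻¹.
f = 39.70 cm = 0.3970 m, so P = 1/f = +2.52 D.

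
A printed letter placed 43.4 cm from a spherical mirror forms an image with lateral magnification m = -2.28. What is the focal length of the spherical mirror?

f = 30.2 cm (concave)

m = −d_i/d_o ⇒ d_i = −m·d_o = −(-2.28)·(43.4) = 98.95 cm.
1/f = 1/d_o + 1/d_i = 1/(43.4) + 1/(98.95) = 0.03315, so f = 30.2 cm.
Since f is positive, the spherical mirror is concave.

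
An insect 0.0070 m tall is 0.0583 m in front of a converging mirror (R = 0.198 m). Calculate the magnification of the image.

f = R/2 = 0.198/2 = 0.09900 m.
1/d_i = 1/f − 1/d_o = 1/(0.09900) − 1/(0.0583) = -7.052, so d_i = -0.1418 m.
m = −d_i/d_o = −(-0.1418)/(0.0583) = +2.43.
The image is virtual, upright and enlarged, behind the mirror.

m = +2.43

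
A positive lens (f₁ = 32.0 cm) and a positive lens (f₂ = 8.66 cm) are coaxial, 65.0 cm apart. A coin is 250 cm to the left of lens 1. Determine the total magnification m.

Lens 1: 1/d_i1 = 1/(32.0) − 1/(250) = 0.02725, so d_i1 = 36.70 cm; m₁ = −d_i1/d_o1 = -0.1468.
d_o2 = 65.0 − (36.70) = 28.30 cm.
Lens 2: 1/d_i2 = 1/(8.66) − 1/(28.30) = 0.08014, so d_i2 = 12.48 cm; m₂ = −d_i2/d_o2 = -0.4409.
m = m₁·m₂ = (-0.1468)(-0.4409) = +0.0647.

m = +0.0647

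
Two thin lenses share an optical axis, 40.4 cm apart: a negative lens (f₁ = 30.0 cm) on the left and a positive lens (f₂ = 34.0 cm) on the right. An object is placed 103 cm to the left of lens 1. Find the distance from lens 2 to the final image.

Lens 1 is diverging, so f₁ = −30.0 cm.
Lens 1: 1/d_i1 = 1/f₁ − 1/d_o1 = 1/(-30.0) − 1/(103) = -0.04304, so d_i1 = -23.23 cm.
The intermediate image is 23.23 cm to the left of lens 1 (virtual), which is 40.4 − (-23.23) = 63.63 cm to the left of lens 2, so d_o2 = +63.63 cm.
Lens 2: 1/d_i2 = 1/f₂ − 1/d_o2 = 1/(34.0) − 1/(63.63) = 0.01370, so d_i2 = 73.0 cm.
The final image is real, 73.0 cm to the right of lens 2 (overall magnification ≈ -0.26).

73.0 cm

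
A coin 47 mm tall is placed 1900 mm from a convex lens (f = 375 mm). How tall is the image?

11.6 mm

1/d_i = 1/f − 1/d_o = 1/(375.0) − 1/(1900) = 0.002140, so d_i = 467.2 mm.
m = −d_i/d_o = -0.2459.
|h_i| = |m|·h_o = 0.2459 × 47 = 11.6 mm. The image is real, inverted and reduced, on the far side of the lens.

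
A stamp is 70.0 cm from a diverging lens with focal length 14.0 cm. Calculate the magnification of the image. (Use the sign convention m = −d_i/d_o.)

For a diverging lens, f = -14.0 cm.
1/d_i = 1/f − 1/d_o = 1/(-14.00) − 1/(70.0) = -0.08571, so d_i = -11.67 cm.
m = −d_i/d_o = −(-11.67)/(70.0) = +0.167.
The image is virtual, upright and reduced, on the same side as the object.

m = +0.167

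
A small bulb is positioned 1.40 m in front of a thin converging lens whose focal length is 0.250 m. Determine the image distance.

0.304 m

Lens equation: 1/s_i = 1/f − 1/s_o = 1/(0.2500) − 1/(1.40) = 4.000 − 0.7143 = 3.286, so s_i = 0.304 m.
The image is real, inverted and reduced, on the far side of the lens.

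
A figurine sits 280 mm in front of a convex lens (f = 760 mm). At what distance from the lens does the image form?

Lens equation: 1/v = 1/f − 1/u = 1/(760.0) − 1/(280) = 0.001316 − 0.003571 = -0.002256, so v = -443 mm.
The image is virtual, upright and enlarged, on the same side as the object.

443 mm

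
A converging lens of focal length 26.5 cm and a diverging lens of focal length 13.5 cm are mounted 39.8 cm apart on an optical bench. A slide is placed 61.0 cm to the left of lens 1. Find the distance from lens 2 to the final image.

14.8 cm

Lens 1: 1/d_i1 = 1/f₁ − 1/d_o1 = 1/(26.5) − 1/(61.0) = 0.02134, so d_i1 = 46.86 cm.
The intermediate image is 46.86 cm to the right of lens 1, which lies 7.060 cm to the right of lens 2 — a virtual object — so d_o2 = −7.060 cm.
Lens 2 is diverging, so f₂ = −13.5 cm.
Lens 2: 1/d_i2 = 1/f₂ − 1/d_o2 = 1/(-13.5) − 1/(-7.060) = 0.06757, so d_i2 = 14.8 cm.
The final image is real, 14.8 cm to the right of lens 2 (overall magnification ≈ -1.6).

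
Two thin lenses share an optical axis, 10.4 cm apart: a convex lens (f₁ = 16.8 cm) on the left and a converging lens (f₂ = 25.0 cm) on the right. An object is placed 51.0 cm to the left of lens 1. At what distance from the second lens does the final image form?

9.24 cm

Lens 1: 1/d_i1 = 1/f₁ − 1/d_o1 = 1/(16.8) − 1/(51.0) = 0.03992, so d_i1 = 25.05 cm.
The intermediate image is 25.05 cm to the right of lens 1, which lies 14.65 cm to the right of lens 2 — a virtual object — so d_o2 = −14.65 cm.
Lens 2: 1/d_i2 = 1/f₂ − 1/d_o2 = 1/(25.0) − 1/(-14.65) = 0.1083, so d_i2 = 9.24 cm.
The final image is real, 9.24 cm to the right of lens 2 (overall magnification ≈ -0.31).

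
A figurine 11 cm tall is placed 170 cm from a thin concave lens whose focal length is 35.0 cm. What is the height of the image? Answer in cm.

1.88 cm

For a concave lens, f = -35.0 cm.
1/d_i = 1/f − 1/d_o = 1/(-35.00) − 1/(170) = -0.03445, so d_i = -29.02 cm.
m = −d_i/d_o = +0.1707.
|h_i| = |m|·h_o = 0.1707 × 11 = 1.88 cm. The image is virtual, upright and reduced, on the same side as the object.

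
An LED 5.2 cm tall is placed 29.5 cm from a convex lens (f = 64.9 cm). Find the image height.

1/d_i = 1/f − 1/d_o = 1/(64.90) − 1/(29.5) = -0.01849, so d_i = -54.08 cm.
m = −d_i/d_o = +1.833.
|h_i| = |m|·h_o = 1.833 × 5.2 = 9.53 cm. The image is virtual, upright and enlarged, on the same side as the object.

9.53 cm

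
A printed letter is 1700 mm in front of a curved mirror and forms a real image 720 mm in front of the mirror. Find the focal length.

Real image ⇒ d_i = +720 mm.
1/f = 1/d_o + 1/d_i = 1/(1700) + 1/(720) = 0.001977, so f = 506 mm.
Since f is positive, the curved mirror is concave.

f = 506 mm (concave)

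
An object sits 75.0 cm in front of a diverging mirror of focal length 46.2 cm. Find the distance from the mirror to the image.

28.6 cm

For a diverging mirror, f = -46.2 cm.
Mirror equation: 1/v = 1/f − 1/u = 1/(-46.20) − 1/(75.0) = -0.02165 − 0.01333 = -0.03498, so v = -28.6 cm.
The image is virtual, upright and reduced, behind the mirror.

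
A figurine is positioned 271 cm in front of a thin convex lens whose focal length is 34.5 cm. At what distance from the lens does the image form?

39.5 cm

Lens equation: 1/q = 1/f − 1/p = 1/(34.50) − 1/(271) = 0.02899 − 0.003690 = 0.02530, so q = 39.5 cm.
The image is real, inverted and reduced, on the far side of the lens.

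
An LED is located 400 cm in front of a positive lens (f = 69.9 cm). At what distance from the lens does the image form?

Thin-lens equation: 1/q = 1/f − 1/p = 1/(69.90) − 1/(400) = 0.01431 − 0.002500 = 0.01181, so q = 84.7 cm.
The image is real, inverted and reduced, on the far side of the lens.

84.7 cm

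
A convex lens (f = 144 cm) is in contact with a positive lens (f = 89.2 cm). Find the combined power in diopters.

P₁ = 1/f₁ = 1/(1.44 m) = +0.6944 D; P₂ = 1/f₂ = 1/(0.892 m) = +1.121 D.
For thin lenses in contact, P = P₁ + P₂ = (+0.6944) + (+1.121) = +1.82 D.

P = +1.82 D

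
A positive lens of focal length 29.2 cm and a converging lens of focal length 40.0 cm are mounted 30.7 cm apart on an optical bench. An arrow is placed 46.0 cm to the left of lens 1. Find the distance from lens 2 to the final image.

Lens 1: 1/d_i1 = 1/f₁ − 1/d_o1 = 1/(29.2) − 1/(46.0) = 0.01251, so d_i1 = 79.95 cm.
The intermediate image is 79.95 cm to the right of lens 1, which lies 49.25 cm to the right of lens 2 — a virtual object — so d_o2 = −49.25 cm.
Lens 2: 1/d_i2 = 1/f₂ − 1/d_o2 = 1/(40.0) − 1/(-49.25) = 0.04530, so d_i2 = 22.1 cm.
The final image is real, 22.1 cm to the right of lens 2 (overall magnification ≈ -0.78).

22.1 cm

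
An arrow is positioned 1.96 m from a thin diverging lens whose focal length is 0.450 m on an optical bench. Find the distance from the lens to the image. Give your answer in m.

0.366 m

For a diverging lens, f = -0.450 m.
Lens equation: 1/d_i = 1/f − 1/d_o = 1/(-0.4500) − 1/(1.96) = -2.222 − 0.5102 = -2.732, so d_i = -0.366 m.
The image is virtual, upright and reduced, on the same side as the object.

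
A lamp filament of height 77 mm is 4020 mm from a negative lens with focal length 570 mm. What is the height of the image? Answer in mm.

9.56 mm

For a negative lens, f = -570 mm.
1/d_i = 1/f − 1/d_o = 1/(-570.0) − 1/(4020) = -0.002003, so d_i = -499.2 mm.
m = −d_i/d_o = +0.1242.
|h_i| = |m|·h_o = 0.1242 × 77 = 9.56 mm. The image is virtual, upright and reduced, on the same side as the object.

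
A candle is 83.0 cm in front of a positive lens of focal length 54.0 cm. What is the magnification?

m = -1.86

1/d_i = 1/f − 1/d_o = 1/(54.00) − 1/(83.0) = 0.006470, so d_i = 154.6 cm.
m = −d_i/d_o = −(154.6)/(83.0) = -1.86.
The image is real, inverted and enlarged, on the far side of the lens.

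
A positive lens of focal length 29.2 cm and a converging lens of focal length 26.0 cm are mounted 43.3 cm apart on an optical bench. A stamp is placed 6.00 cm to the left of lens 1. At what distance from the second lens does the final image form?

53.2 cm

Lens 1: 1/d_i1 = 1/f₁ − 1/d_o1 = 1/(29.2) − 1/(6.00) = -0.1324, so d_i1 = -7.552 cm.
The intermediate image is 7.552 cm to the left of lens 1 (virtual), which is 43.3 − (-7.552) = 50.85 cm to the left of lens 2, so d_o2 = +50.85 cm.
Lens 2: 1/d_i2 = 1/f₂ − 1/d_o2 = 1/(26.0) − 1/(50.85) = 0.01880, so d_i2 = 53.2 cm.
The final image is real, 53.2 cm to the right of lens 2 (overall magnification ≈ -1.3).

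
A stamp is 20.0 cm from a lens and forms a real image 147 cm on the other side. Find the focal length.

Real image ⇒ d_i = +147 cm.
1/f = 1/d_o + 1/d_i = 1/(20.0) + 1/(147) = 0.05680, so f = 17.6 cm.
Since f is positive, the lens is converging.

f = 17.6 cm (converging)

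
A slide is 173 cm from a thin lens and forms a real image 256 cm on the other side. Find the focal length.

Real image ⇒ d_i = +256 cm.
1/f = 1/d_o + 1/d_i = 1/(173) + 1/(256) = 0.009687, so f = 103 cm.
Since f is positive, the thin lens is converging.

f = 103 cm (converging)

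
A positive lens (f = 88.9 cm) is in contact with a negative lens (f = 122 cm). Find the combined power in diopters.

P₁ = 1/f₁ = 1/(0.889 m) = +1.125 D; P₂ = 1/f₂ = 1/(-1.22 m) = -0.8197 D.
For thin lenses in contact, P = P₁ + P₂ = (+1.125) + (-0.8197) = +0.305 D.

P = +0.305 D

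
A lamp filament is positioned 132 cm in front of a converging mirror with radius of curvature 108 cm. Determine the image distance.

f = R/2 = 108/2 = 54.00 cm.
Mirror equation: 1/q = 1/f − 1/p = 1/(54.00) − 1/(132) = 0.01852 − 0.007576 = 0.01094, so q = 91.4 cm.
The image is real, inverted and reduced, in front of the mirror.

91.4 cm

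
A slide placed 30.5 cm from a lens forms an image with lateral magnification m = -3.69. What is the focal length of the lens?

m = −d_i/d_o ⇒ d_i = −m·d_o = −(-3.69)·(30.5) = 112.5 cm.
1/f = 1/d_o + 1/d_i = 1/(30.5) + 1/(112.5) = 0.04168, so f = 24.0 cm.
Since f is positive, the lens is converging.

f = 24.0 cm (converging)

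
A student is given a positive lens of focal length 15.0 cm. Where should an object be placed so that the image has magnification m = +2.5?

m = −d_i/d_o ⇒ d_i = −m·d_o.
1/f = 1/d_o + 1/d_i = 1/d_o − 1/(m·d_o) = (1 − 1/m)/d_o, so d_o = f(1 − 1/m) = (15.00)(1 − 1/(+2.5)) = 9.00 cm.

9.00 cm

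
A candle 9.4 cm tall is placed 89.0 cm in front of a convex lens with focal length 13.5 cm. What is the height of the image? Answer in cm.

1/d_i = 1/f − 1/d_o = 1/(13.50) − 1/(89.0) = 0.06284, so d_i = 15.91 cm.
m = −d_i/d_o = -0.1788.
|h_i| = |m|·h_o = 0.1788 × 9.4 = 1.68 cm. The image is real, inverted and reduced, on the far side of the lens.

1.68 cm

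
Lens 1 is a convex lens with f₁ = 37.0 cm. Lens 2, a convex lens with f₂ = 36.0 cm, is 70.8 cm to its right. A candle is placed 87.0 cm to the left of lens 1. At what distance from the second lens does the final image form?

7.81 cm

Lens 1: 1/d_i1 = 1/f₁ − 1/d_o1 = 1/(37.0) − 1/(87.0) = 0.01553, so d_i1 = 64.38 cm.
The intermediate image is 64.38 cm to the right of lens 1, which is 70.8 − (64.38) = 6.420 cm to the left of lens 2, so d_o2 = +6.420 cm.
Lens 2: 1/d_i2 = 1/f₂ − 1/d_o2 = 1/(36.0) − 1/(6.420) = -0.1280, so d_i2 = -7.81 cm.
The final image is virtual, 7.81 cm to the left of lens 2 (overall magnification ≈ -0.90).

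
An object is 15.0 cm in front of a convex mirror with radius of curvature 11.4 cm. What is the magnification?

f = R/2 = 11.4/2 = 5.700 cm; for a convex mirror, f = -5.700 cm.
1/d_i = 1/f − 1/d_o = 1/(-5.700) − 1/(15.0) = -0.2421, so d_i = -4.130 cm.
m = −d_i/d_o = −(-4.130)/(15.0) = +0.275.
The image is virtual, upright and reduced, behind the mirror.

m = +0.275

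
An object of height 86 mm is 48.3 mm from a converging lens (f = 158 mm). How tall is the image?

1/d_i = 1/f − 1/d_o = 1/(158.0) − 1/(48.3) = -0.01437, so d_i = -69.57 mm.
m = −d_i/d_o = +1.440.
|h_i| = |m|·h_o = 1.440 × 86 = 124 mm. The image is virtual, upright and enlarged, on the same side as the object.

124 mm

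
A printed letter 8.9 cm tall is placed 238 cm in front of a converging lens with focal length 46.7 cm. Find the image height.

2.17 cm

1/d_i = 1/f − 1/d_o = 1/(46.70) − 1/(238) = 0.01721, so d_i = 58.10 cm.
m = −d_i/d_o = -0.2441.
|h_i| = |m|·h_o = 0.2441 × 8.9 = 2.17 cm. The image is real, inverted and reduced, on the far side of the lens.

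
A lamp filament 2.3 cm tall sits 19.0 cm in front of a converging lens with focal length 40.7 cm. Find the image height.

1/d_i = 1/f − 1/d_o = 1/(40.70) − 1/(19.0) = -0.02806, so d_i = -35.64 cm.
m = −d_i/d_o = +1.876.
|h_i| = |m|·h_o = 1.876 × 2.3 = 4.31 cm. The image is virtual, upright and enlarged, on the same side as the object.

4.31 cm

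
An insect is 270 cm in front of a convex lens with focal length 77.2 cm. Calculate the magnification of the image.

1/d_i = 1/f − 1/d_o = 1/(77.20) − 1/(270) = 0.009250, so d_i = 108.1 cm.
m = −d_i/d_o = −(108.1)/(270) = -0.400.
The image is real, inverted and reduced, on the far side of the lens.

m = -0.400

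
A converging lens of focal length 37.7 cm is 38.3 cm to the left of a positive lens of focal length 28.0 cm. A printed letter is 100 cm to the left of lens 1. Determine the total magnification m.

Lens 1: 1/d_i1 = 1/(37.7) − 1/(100) = 0.01653, so d_i1 = 60.51 cm; m₁ = −d_i1/d_o1 = -0.6051.
d_o2 = 38.3 − (60.51) = -22.21 cm (virtual object).
Lens 2: 1/d_i2 = 1/(28.0) − 1/(-22.21) = 0.08074, so d_i2 = 12.39 cm; m₂ = −d_i2/d_o2 = +0.5577.
m = m₁·m₂ = (-0.6051)(+0.5577) = -0.337.

m = -0.337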